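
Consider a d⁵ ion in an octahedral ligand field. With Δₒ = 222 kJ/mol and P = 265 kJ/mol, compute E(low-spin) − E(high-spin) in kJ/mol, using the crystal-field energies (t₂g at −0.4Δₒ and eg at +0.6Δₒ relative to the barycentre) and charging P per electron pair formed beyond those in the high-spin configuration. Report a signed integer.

High-spin d⁵ fills as t₂g³ eg² with CFSE 3(−0.4) + 2(+0.6) = 0.0Δₒ = 0 kJ/mol.
For low-spin the configuration is t₂g⁵ eg⁰: orbital energy -2.0 × 222 = -444 kJ/mol, and 2 additional pairs relative to high-spin add 530 kJ/mol, giving 86 kJ/mol.
E(LS) − E(HS) = 86 − (0) = 86 kJ/mol.

86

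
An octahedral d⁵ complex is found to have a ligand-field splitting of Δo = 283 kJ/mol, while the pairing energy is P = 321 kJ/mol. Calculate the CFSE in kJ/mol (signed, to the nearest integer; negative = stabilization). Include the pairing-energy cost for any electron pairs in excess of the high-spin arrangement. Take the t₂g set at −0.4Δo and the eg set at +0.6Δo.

Here Δo < P (283 < 321), so the high-spin state is favoured.
Filling d⁵ accordingly: t₂g³ eg².
Orbital CFSE = 0.0Δo = 0.0 × 283 = 0 kJ/mol.
High-spin has no excess pairs, so no pairing correction applies.

0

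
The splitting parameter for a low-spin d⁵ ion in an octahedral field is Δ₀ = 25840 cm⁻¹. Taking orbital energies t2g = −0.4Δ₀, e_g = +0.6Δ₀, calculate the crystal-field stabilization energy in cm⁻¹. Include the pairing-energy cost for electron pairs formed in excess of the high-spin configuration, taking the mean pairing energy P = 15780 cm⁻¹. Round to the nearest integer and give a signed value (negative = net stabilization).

-20120

Configuration: t2g^5 e_g^0.
Orbital CFSE = 5(-0.4) + 0(0.6) = -2.0Δ₀ = -2.0 × 25840 = -51680 cm⁻¹.
Relative to high-spin t2g^3 e_g^2 (0 paired), the low-spin configuration has 2 additional pairs, contributing +2 × 15780 = +31560 cm⁻¹.
Combining: -51680 + 31560 = -20120 cm⁻¹.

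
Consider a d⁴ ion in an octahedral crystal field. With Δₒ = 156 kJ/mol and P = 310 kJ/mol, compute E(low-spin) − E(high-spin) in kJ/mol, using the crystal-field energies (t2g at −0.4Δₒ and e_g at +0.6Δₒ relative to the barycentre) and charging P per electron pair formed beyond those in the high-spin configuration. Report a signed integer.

154

High-spin d⁴ fills as t2g^3 e_g^1 with CFSE 3(−0.4) + 1(+0.6) = -0.6Δₒ = -94 kJ/mol.
Low-spin t2g^4 e_g^0 gives -1.6Δₒ = -250 kJ/mol, but forming 1 extra pair costs 1P = 310 kJ/mol, so E(LS) = -250 + 310 = 60 kJ/mol.
Thus E(LS) − E(HS) = 154 kJ/mol.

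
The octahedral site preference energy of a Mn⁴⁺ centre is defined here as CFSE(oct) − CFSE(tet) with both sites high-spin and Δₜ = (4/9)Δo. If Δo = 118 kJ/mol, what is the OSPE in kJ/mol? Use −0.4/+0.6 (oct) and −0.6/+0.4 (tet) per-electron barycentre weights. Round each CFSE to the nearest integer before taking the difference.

-100

Mn sits in group 7; removing 4 electrons leaves Mn⁴⁺ with 7 − 4 = 3 d electrons.
In an octahedral site d³ (HS) is t₂g³ eg⁰, giving CFSE(oct) = -1.2Δo = -142 kJ/mol.
Tetrahedral: e² t₂¹, CFSE = 2(−0.6) + 1(+0.4) = -0.8Δₜ = -0.8 × (4/9) × 118 = -42 kJ/mol.
Subtracting, OSPE = -142 − (-42) = -100 kJ/mol.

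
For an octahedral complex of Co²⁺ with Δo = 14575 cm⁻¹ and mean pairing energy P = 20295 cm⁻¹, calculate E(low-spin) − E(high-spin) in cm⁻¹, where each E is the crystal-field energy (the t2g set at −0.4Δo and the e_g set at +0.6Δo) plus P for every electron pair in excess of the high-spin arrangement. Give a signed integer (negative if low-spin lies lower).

5720

Co²⁺: group 9, so d-count = 9 − 2 = 7.
High-spin: t2g^5 e_g^2, CFSE = -0.8Δo = -11660 cm⁻¹.
For low-spin the configuration is t2g^6 e_g^1: orbital energy -1.8 × 14575 = -26235 cm⁻¹, and 1 additional pair relative to high-spin adds 20295 cm⁻¹, giving -5940 cm⁻¹.
The difference is -5940 − (-11660) = 5720 cm⁻¹, so high-spin lies lower.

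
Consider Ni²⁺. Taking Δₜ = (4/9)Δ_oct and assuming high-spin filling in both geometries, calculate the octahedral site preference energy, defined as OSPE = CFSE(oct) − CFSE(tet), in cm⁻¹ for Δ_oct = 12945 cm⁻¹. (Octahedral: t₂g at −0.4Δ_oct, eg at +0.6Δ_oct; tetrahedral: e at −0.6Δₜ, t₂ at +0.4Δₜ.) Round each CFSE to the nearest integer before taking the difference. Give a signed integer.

Ni sits in group 10; removing 2 electrons leaves Ni²⁺ with 10 − 2 = 8 d electrons.
Octahedral (high-spin): t₂g⁶ eg², CFSE = 6(−0.4) + 2(+0.6) = -1.2Δ_oct = -1.2 × 12945 = -15534 cm⁻¹.
Tetrahedral: e⁴ t₂⁴, CFSE = 4(−0.6) + 4(+0.4) = -0.8Δₜ = -0.8 × (4/9) × 12945 = -4603 cm⁻¹.
OSPE = -15534 − (-4603) = -10931 cm⁻¹.

-10931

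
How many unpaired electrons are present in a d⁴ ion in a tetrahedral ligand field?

4

Tetrahedral splitting is small, so the complex is high-spin.
Configuration: e² t₂², giving 4 unpaired electrons.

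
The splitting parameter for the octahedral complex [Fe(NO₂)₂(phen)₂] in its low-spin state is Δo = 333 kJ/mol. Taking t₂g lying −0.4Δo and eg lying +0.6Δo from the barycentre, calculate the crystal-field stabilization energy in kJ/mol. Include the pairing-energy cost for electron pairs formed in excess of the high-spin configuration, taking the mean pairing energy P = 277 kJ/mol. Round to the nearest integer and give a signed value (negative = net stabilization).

Ligand charges: 2×(-1) from NO₂⁻ and 2×(+0) from phen sum to -2; with overall charge +0, Fe is +2.
Fe²⁺: group 8, so d-count = 8 − 2 = 6.
Configuration: t₂g⁶ eg⁰.
Orbital CFSE = 6(-0.4) + 0(0.6) = -2.4Δo = -2.4 × 333 = -799 kJ/mol.
High-spin d⁶ would be t₂g⁴ eg² with 1 pair; low-spin has 3, so 2 excess pairs cost +2P = +554 kJ/mol.
Net CFSE = -799 + 554 = -245 kJ/mol.

-245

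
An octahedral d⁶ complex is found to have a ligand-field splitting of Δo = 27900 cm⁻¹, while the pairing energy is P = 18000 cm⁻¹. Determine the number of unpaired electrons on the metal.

0

Here Δo > P (27900 > 18000), so the low-spin state is favoured.
Filling d⁶ accordingly: t2g^6 e_g^0.
Unpaired electrons: 0.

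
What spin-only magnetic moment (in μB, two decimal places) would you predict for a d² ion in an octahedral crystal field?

For octahedral d² the high- and low-spin configurations coincide.
Configuration: t₂g² eg⁰ → 2 unpaired electrons.
μ(spin-only) = √[2(2+2)] = √8 ≈ 2.83 μB.

2.83 μB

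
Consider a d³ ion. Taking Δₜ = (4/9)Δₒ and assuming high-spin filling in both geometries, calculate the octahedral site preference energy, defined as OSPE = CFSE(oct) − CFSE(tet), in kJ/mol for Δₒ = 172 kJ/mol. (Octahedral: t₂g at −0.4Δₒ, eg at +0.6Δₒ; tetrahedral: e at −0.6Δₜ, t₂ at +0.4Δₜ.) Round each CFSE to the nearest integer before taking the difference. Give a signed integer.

-145

Octahedral (high-spin): t₂g³ eg⁰, CFSE = 3(−0.4) + 0(+0.6) = -1.2Δₒ = -1.2 × 172 = -206 kJ/mol.
Tetrahedral: e² t₂¹, CFSE = 2(−0.6) + 1(+0.4) = -0.8Δₜ = -0.8 × (4/9) × 172 = -61 kJ/mol.
OSPE = -206 − (-61) = -145 kJ/mol.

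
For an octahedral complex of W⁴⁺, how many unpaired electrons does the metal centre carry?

W is in group 6, so W⁴⁺ is d² (6 − 4 = 2).
For octahedral d² the high- and low-spin configurations coincide.
Configuration: t2g^2 e_g^0, giving 2 unpaired electrons.

2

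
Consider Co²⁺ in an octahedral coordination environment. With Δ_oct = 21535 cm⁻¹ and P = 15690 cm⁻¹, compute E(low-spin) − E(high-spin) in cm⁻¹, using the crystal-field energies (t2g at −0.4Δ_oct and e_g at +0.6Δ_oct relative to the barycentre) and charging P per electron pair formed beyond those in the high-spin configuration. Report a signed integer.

Group 9 minus oxidation state +2 gives a d⁷ configuration for Co²⁺.
High-spin: t2g^5 e_g^2, CFSE = -0.8Δ_oct = -17228 cm⁻¹.
Low-spin: t2g^6 e_g^1, orbital CFSE = -1.8Δ_oct = -38763 cm⁻¹; plus 1 excess pair × P = +15690 cm⁻¹; total -23073 cm⁻¹.
The difference is -23073 − (-17228) = -5845 cm⁻¹, so low-spin lies lower.

-5845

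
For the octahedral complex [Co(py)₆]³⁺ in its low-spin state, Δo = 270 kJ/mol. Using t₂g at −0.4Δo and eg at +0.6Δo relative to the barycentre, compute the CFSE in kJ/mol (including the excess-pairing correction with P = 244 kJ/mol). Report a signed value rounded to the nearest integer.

py is neutral, so the +3 overall charge sits on Co: oxidation state +3.
Group 9 minus oxidation state +3 gives a d⁶ configuration for Co³⁺.
The d⁶ electrons fill as t₂g⁶ eg⁰.
The orbital stabilization is -2.4Δo = -2.4 × 270 = -648 kJ/mol.
Relative to high-spin t₂g⁴ eg² (1 paired), the low-spin configuration has 2 additional pairs, contributing +2 × 244 = +488 kJ/mol.
Net CFSE = -648 + 488 = -160 kJ/mol.

-160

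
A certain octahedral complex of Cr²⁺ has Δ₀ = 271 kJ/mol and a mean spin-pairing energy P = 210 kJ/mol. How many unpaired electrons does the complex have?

Cr sits in group 6; removing 2 electrons leaves Cr²⁺ with 6 − 2 = 4 d electrons.
With Δ₀ > P the complex is low-spin.
That gives t2g^4 e_g^0.
Unpaired electrons: 2.

2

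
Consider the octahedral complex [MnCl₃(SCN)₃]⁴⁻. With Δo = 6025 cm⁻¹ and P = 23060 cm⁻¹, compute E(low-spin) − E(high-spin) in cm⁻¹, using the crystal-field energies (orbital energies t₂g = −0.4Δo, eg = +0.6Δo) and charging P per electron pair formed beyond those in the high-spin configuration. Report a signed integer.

34070

Ligand charges: 3×(-1) from Cl⁻ and 3×(-1) from SCN⁻ sum to -6; with overall charge -4, Mn is +2.
Mn is in group 7, so Mn²⁺ is d⁵ (7 − 2 = 5).
In the high-spin limit (t₂g³ eg²) the orbital term is 0.0Δo = 0 cm⁻¹, with no excess pairing.
For low-spin the configuration is t₂g⁵ eg⁰: orbital energy -2.0 × 6025 = -12050 cm⁻¹, and 2 additional pairs relative to high-spin add 46120 cm⁻¹, giving 34070 cm⁻¹.
The difference is 34070 − (0) = 34070 cm⁻¹, so high-spin lies lower.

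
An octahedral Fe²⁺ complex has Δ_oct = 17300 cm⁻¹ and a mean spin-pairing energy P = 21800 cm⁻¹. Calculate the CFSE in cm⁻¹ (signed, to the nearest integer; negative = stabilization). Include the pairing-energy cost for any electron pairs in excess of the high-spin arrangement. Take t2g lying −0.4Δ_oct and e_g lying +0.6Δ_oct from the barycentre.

Fe is in group 8, so Fe²⁺ is d⁶ (8 − 2 = 6).
With Δ_oct < P the complex is high-spin.
Configuration: t2g^4 e_g^2.
Orbital CFSE = -0.4Δ_oct = -0.4 × 17300 = -6920 cm⁻¹.
High-spin has no excess pairs, so no pairing correction applies.

-6920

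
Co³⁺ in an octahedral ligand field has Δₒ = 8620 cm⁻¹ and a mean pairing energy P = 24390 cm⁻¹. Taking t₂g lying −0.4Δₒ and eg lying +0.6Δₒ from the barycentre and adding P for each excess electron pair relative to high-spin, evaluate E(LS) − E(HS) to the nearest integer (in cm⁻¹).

31540

Group 9 minus oxidation state +3 gives a d⁶ configuration for Co³⁺.
High-spin d⁶ fills as t₂g⁴ eg² with CFSE 4(−0.4) + 2(+0.6) = -0.4Δₒ = -3448 cm⁻¹.
Low-spin t₂g⁶ eg⁰ gives -2.4Δₒ = -20688 cm⁻¹, but forming 2 extra pairs costs 2P = 48780 cm⁻¹, so E(LS) = -20688 + 48780 = 28092 cm⁻¹.
Thus E(LS) − E(HS) = 31540 cm⁻¹.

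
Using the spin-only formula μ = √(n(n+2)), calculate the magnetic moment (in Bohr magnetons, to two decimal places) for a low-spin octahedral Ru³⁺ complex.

1.73 Bohr magnetons

Ru³⁺: group 8, so d-count = 8 − 3 = 5.
Configuration: t₂g⁵ eg⁰ → 1 unpaired electron.
μ(spin-only) = √[1(1+2)] = √3 ≈ 1.73 Bohr magnetons.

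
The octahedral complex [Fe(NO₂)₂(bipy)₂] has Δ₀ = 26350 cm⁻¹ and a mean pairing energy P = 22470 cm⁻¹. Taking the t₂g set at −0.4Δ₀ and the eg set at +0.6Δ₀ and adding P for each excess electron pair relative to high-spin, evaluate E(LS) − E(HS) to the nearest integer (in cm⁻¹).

Ligand charges: 2×(-1) from NO₂⁻ and 2×(+0) from bipy sum to -2; with overall charge +0, Fe is +2.
Group 8 minus oxidation state +2 gives a d⁶ configuration for Fe²⁺.
High-spin: t₂g⁴ eg², CFSE = -0.4Δ₀ = -10540 cm⁻¹.
For low-spin the configuration is t₂g⁶ eg⁰: orbital energy -2.4 × 26350 = -63240 cm⁻¹, and 2 additional pairs relative to high-spin add 44940 cm⁻¹, giving -18300 cm⁻¹.
The difference is -18300 − (-10540) = -7760 cm⁻¹, so low-spin lies lower.

-7760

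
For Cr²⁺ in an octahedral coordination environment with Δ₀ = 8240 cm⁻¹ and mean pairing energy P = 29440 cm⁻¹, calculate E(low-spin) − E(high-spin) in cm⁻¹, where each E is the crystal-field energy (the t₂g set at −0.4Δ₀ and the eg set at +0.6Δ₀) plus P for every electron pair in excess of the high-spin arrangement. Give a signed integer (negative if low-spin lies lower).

Cr²⁺: group 6, so d-count = 6 − 2 = 4.
High-spin d⁴ fills as t₂g³ eg¹ with CFSE 3(−0.4) + 1(+0.6) = -0.6Δ₀ = -4944 cm⁻¹.
Low-spin t₂g⁴ eg⁰ gives -1.6Δ₀ = -13184 cm⁻¹, but forming 1 extra pair costs 1P = 29440 cm⁻¹, so E(LS) = -13184 + 29440 = 16256 cm⁻¹.
The difference is 16256 − (-4944) = 21200 cm⁻¹, so high-spin lies lower.

21200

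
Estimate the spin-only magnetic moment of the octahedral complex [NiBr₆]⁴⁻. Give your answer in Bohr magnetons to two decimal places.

Each Br⁻ contributes -1; 6 × (-1) = -6. With overall charge -4, Ni is in the +2 oxidation state.
Ni is in group 10, so Ni²⁺ is d⁸ (10 − 2 = 8).
Configuration: t2g^6 e_g^2 → 2 unpaired electrons.
μ(spin-only) = √[2(2+2)] = √8 ≈ 2.83 Bohr magnetons.

2.83 Bohr magnetons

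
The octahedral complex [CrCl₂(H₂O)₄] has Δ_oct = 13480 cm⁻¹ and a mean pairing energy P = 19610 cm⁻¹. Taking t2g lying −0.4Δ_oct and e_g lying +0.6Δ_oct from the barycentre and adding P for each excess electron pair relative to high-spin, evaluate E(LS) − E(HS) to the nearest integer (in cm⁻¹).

Ligand charges: 2×(-1) from Cl⁻ and 4×(+0) from H₂O sum to -2; with overall charge +0, Cr is +2.
Cr sits in group 6; removing 2 electrons leaves Cr²⁺ with 6 − 2 = 4 d electrons.
In the high-spin limit (t2g^3 e_g^1) the orbital term is -0.6Δ_oct = -8088 cm⁻¹, with no excess pairing.
For low-spin the configuration is t2g^4 e_g^0: orbital energy -1.6 × 13480 = -21568 cm⁻¹, and 1 additional pair relative to high-spin adds 19610 cm⁻¹, giving -1958 cm⁻¹.
Thus E(LS) − E(HS) = 6130 cm⁻¹.

6130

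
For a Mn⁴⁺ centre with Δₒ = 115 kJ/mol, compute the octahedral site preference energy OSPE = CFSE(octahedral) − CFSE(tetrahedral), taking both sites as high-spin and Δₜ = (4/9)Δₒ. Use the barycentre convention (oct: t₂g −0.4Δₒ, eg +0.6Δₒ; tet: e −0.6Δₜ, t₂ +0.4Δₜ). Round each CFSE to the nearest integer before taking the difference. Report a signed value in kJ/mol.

Mn is in group 7, so Mn⁴⁺ is d³ (7 − 4 = 3).
Octahedral high-spin t2g^3 e_g^0: CFSE = -1.2 × 115 = -138 kJ/mol.
Tetrahedral e^2 t2^1 gives -0.8Δₜ = -0.8 × (4/9) × 115 = -41 kJ/mol.
OSPE = -138 − (-41) = -97 kJ/mol.

-97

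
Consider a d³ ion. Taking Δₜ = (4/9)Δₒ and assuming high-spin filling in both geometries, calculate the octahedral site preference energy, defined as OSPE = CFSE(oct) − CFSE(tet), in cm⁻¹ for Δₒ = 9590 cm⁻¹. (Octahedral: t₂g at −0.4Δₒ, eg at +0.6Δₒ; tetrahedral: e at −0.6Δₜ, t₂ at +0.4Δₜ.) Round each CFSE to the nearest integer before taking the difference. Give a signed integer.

-8098

Octahedral (high-spin): t₂g³ eg⁰, CFSE = 3(−0.4) + 0(+0.6) = -1.2Δₒ = -1.2 × 9590 = -11508 cm⁻¹.
In a tetrahedral site the filling is e² t₂¹: CFSE(tet) = -0.8Δₜ = -0.8 × (4/9)(9590) = -3410 cm⁻¹.
OSPE = CFSE(oct) − CFSE(tet) = -11508 − (-3410) = -8098 cm⁻¹.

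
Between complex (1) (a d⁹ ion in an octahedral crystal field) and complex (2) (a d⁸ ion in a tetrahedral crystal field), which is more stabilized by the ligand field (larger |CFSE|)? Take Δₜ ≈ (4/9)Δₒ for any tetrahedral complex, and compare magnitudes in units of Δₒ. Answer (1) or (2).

(1): t₂g⁶ eg³, CFSE = -0.6Δₒ.
(2): Tetrahedral fields are weak (Δₜ ≈ 4/9 Δₒ), so electrons fill high-spin; e⁴ t₂⁴, CFSE = -0.8Δₜ ≈ -0.36Δₒ.
So (1) has the larger |CFSE|.

(1)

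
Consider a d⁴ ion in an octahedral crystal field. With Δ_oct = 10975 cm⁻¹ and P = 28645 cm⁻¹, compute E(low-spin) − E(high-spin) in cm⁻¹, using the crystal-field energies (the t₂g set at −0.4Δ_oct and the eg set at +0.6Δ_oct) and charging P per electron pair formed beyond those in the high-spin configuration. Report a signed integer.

In the high-spin limit (t₂g³ eg¹) the orbital term is -0.6Δ_oct = -6585 cm⁻¹, with no excess pairing.
Low-spin: t₂g⁴ eg⁰, orbital CFSE = -1.6Δ_oct = -17560 cm⁻¹; plus 1 excess pair × P = +28645 cm⁻¹; total 11085 cm⁻¹.
Thus E(LS) − E(HS) = 17670 cm⁻¹.

17670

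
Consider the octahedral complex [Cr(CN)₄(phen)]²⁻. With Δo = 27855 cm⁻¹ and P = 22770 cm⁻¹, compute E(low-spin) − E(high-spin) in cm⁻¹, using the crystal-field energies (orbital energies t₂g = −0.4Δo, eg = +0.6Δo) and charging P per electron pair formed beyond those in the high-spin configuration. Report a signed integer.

Ligand charges: 4×(-1) from CN⁻ and 1×(+0) from phen sum to -4; with overall charge -2, Cr is +2.
Group 6 minus oxidation state +2 gives a d⁴ configuration for Cr²⁺.
High-spin: t₂g³ eg¹, CFSE = -0.6Δo = -16713 cm⁻¹.
Low-spin t₂g⁴ eg⁰ gives -1.6Δo = -44568 cm⁻¹, but forming 1 extra pair costs 1P = 22770 cm⁻¹, so E(LS) = -44568 + 22770 = -21798 cm⁻¹.
Thus E(LS) − E(HS) = -5085 cm⁻¹.

-5085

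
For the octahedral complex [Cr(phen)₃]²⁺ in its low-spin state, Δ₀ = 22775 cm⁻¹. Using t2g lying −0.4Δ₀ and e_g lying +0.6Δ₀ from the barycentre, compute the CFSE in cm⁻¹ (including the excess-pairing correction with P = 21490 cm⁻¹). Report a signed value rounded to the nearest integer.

phen is neutral, so the +2 overall charge sits on Cr: oxidation state +2.
Group 6 minus oxidation state +2 gives a d⁴ configuration for Cr²⁺.
Configuration: t2g^4 e_g^0.
CFSE(orbital) = 4×(-0.4Δ₀) + 0×(0.6Δ₀) = -1.6Δ₀; with Δ₀ = 22775 cm⁻¹ that is -36440 cm⁻¹.
High-spin d⁴ would be t2g^3 e_g^1 with 0 pairs; low-spin has 1, so 1 excess pair costs +1P = +21490 cm⁻¹.
Net CFSE = -36440 + 21490 = -14950 cm⁻¹.

-14950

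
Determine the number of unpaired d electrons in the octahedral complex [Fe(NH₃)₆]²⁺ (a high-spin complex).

NH₃ is neutral, so the +2 overall charge sits on Fe: oxidation state +2.
Fe²⁺: group 8, so d-count = 8 − 2 = 6.
Configuration: t₂g⁴ eg², giving 4 unpaired electrons.

4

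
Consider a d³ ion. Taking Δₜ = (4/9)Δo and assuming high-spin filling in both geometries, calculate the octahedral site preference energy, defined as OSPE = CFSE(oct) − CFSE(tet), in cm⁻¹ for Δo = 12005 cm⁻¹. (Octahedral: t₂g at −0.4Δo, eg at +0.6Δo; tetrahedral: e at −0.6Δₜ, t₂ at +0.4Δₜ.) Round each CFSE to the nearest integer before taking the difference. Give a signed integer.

-10138

Octahedral (high-spin): t₂g³ eg⁰, CFSE = 3(−0.4) + 0(+0.6) = -1.2Δo = -1.2 × 12005 = -14406 cm⁻¹.
Tetrahedral: e² t₂¹, CFSE = 2(−0.6) + 1(+0.4) = -0.8Δₜ = -0.8 × (4/9) × 12005 = -4268 cm⁻¹.
Subtracting, OSPE = -14406 − (-4268) = -10138 cm⁻¹.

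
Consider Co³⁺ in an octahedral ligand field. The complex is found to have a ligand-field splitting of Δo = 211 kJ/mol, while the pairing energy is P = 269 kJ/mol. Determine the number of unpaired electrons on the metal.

Group 9 minus oxidation state +3 gives a d⁶ configuration for Co³⁺.
Here Δo < P (211 < 269), so the high-spin state is favoured.
Configuration: t₂g⁴ eg².
Unpaired electrons: 4.

4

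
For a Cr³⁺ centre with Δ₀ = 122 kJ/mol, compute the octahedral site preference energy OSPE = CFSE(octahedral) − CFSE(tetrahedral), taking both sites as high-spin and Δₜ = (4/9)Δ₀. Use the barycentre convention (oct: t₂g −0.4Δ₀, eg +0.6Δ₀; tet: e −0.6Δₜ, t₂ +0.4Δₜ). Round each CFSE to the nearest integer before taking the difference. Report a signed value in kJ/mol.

Cr sits in group 6; removing 3 electrons leaves Cr³⁺ with 6 − 3 = 3 d electrons.
Octahedral high-spin t₂g³ eg⁰: CFSE = -1.2 × 122 = -146 kJ/mol.
In a tetrahedral site the filling is e² t₂¹: CFSE(tet) = -0.8Δₜ = -0.8 × (4/9)(122) = -43 kJ/mol.
OSPE = CFSE(oct) − CFSE(tet) = -146 − (-43) = -103 kJ/mol.

-103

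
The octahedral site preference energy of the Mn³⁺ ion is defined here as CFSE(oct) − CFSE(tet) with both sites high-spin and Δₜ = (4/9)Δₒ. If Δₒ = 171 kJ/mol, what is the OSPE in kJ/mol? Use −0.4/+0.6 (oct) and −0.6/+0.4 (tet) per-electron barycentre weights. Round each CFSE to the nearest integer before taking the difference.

Mn is in group 7, so Mn³⁺ is d⁴ (7 − 3 = 4).
In an octahedral site d⁴ (HS) is t2g^3 e_g^1, giving CFSE(oct) = -0.6Δₒ = -103 kJ/mol.
Tetrahedral: e^2 t2^2, CFSE = 2(−0.6) + 2(+0.4) = -0.4Δₜ = -0.4 × (4/9) × 171 = -30 kJ/mol.
OSPE = -103 − (-30) = -73 kJ/mol.

-73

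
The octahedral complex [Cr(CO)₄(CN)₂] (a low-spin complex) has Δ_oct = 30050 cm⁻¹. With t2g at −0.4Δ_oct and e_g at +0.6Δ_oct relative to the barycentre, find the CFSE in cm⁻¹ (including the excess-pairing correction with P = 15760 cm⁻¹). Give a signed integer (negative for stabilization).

Ligand charges: 4×(+0) from CO and 2×(-1) from CN⁻ sum to -2; with overall charge +0, Cr is +2.
Cr sits in group 6; removing 2 electrons leaves Cr²⁺ with 6 − 2 = 4 d electrons.
The d⁴ electrons fill as t2g^4 e_g^0.
Orbital CFSE = 4(-0.4) + 0(0.6) = -1.6Δ_oct = -1.6 × 30050 = -48080 cm⁻¹.
Pairing penalty: 1 pair vs 0 in the high-spin reference → 1 extra × P = 15760 cm⁻¹.
Overall CFSE = -48080 + 15760 = -32320 cm⁻¹.

-32320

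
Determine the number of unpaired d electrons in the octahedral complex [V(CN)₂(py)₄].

Ligand charges: 2×(-1) from CN⁻ and 4×(+0) from py sum to -2; with overall charge +0, V is +2.
Group 5 minus oxidation state +2 gives a d³ configuration for V²⁺.
Configuration: t₂g³ eg⁰, giving 3 unpaired electrons.

3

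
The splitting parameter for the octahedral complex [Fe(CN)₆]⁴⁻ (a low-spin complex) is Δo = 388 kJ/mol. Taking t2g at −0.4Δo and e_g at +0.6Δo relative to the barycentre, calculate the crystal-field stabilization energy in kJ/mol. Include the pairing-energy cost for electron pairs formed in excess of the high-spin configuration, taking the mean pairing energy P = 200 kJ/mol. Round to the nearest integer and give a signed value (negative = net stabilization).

-531

Each CN⁻ contributes -1; 6 × (-1) = -6. With overall charge -4, Fe is in the +2 oxidation state.
Group 8 minus oxidation state +2 gives a d⁶ configuration for Fe²⁺.
Configuration: t2g^6 e_g^0.
Orbital CFSE = 6(-0.4) + 0(0.6) = -2.4Δo = -2.4 × 388 = -931 kJ/mol.
Pairing penalty: 3 pairs vs 1 in the high-spin reference → 2 extra × P = 400 kJ/mol.
Overall CFSE = -931 + 400 = -531 kJ/mol.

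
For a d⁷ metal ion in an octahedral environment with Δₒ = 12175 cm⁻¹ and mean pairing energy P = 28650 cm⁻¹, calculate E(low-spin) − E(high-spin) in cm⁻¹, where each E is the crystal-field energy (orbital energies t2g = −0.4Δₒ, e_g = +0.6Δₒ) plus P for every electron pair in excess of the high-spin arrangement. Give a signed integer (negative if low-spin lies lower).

16475

High-spin: t2g^5 e_g^2, CFSE = -0.8Δₒ = -9740 cm⁻¹.
Low-spin: t2g^6 e_g^1, orbital CFSE = -1.8Δₒ = -21915 cm⁻¹; plus 1 excess pair × P = +28650 cm⁻¹; total 6735 cm⁻¹.
E(LS) − E(HS) = 6735 − (-9740) = 16475 cm⁻¹.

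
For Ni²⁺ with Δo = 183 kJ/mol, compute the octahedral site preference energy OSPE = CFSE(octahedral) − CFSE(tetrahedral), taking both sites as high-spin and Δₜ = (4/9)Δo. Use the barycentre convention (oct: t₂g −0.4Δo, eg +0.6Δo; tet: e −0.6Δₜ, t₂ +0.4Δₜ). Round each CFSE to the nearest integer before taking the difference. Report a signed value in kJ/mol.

-155

Ni²⁺: group 10, so d-count = 10 − 2 = 8.
Octahedral (high-spin): t₂g⁶ eg², CFSE = 6(−0.4) + 2(+0.6) = -1.2Δo = -1.2 × 183 = -220 kJ/mol.
In a tetrahedral site the filling is e⁴ t₂⁴: CFSE(tet) = -0.8Δₜ = -0.8 × (4/9)(183) = -65 kJ/mol.
OSPE = -220 − (-65) = -155 kJ/mol.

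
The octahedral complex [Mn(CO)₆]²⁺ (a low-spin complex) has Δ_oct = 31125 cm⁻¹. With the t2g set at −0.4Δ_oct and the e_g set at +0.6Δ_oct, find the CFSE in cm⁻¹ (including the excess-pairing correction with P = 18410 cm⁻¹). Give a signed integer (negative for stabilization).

CO is neutral, so the +2 overall charge sits on Mn: oxidation state +2.
Mn²⁺: group 7, so d-count = 7 − 2 = 5.
Configuration: t2g^5 e_g^0.
Orbital CFSE = 5(-0.4) + 0(0.6) = -2.0Δ_oct = -2.0 × 31125 = -62250 cm⁻¹.
Relative to high-spin t2g^3 e_g^2 (0 paired), the low-spin configuration has 2 additional pairs, contributing +2 × 18410 = +36820 cm⁻¹.
Net CFSE = -62250 + 36820 = -25430 cm⁻¹.

-25430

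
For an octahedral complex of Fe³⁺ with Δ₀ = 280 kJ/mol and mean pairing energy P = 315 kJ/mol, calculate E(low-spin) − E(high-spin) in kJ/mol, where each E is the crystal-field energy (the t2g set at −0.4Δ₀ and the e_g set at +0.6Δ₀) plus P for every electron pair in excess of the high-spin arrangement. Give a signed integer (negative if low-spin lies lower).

Group 8 minus oxidation state +3 gives a d⁵ configuration for Fe³⁺.
In the high-spin limit (t2g^3 e_g^2) the orbital term is 0.0Δ₀ = 0 kJ/mol, with no excess pairing.
For low-spin the configuration is t2g^5 e_g^0: orbital energy -2.0 × 280 = -560 kJ/mol, and 2 additional pairs relative to high-spin add 630 kJ/mol, giving 70 kJ/mol.
The difference is 70 − (0) = 70 kJ/mol, so high-spin lies lower.

70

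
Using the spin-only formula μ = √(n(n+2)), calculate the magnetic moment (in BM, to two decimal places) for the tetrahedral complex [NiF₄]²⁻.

Each F⁻ contributes -1; 4 × (-1) = -4. With overall charge -2, Ni is in the +2 oxidation state.
Ni²⁺: group 10, so d-count = 10 − 2 = 8.
Tetrahedral fields are weak (Δₜ ≈ 4/9 Δₒ), so electrons fill high-spin.
Configuration: e^4 t2^4 → 2 unpaired electrons.
μ(spin-only) = √[2(2+2)] = √8 ≈ 2.83 BM.

2.83 BM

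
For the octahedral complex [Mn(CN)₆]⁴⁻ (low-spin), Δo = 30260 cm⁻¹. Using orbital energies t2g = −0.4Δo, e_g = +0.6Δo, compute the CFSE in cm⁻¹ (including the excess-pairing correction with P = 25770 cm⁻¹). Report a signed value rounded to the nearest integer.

Each CN⁻ contributes -1; 6 × (-1) = -6. With overall charge -4, Mn is in the +2 oxidation state.
Group 7 minus oxidation state +2 gives a d⁵ configuration for Mn²⁺.
Electron filling gives t2g^5 e_g^0.
CFSE(orbital) = 5×(-0.4Δo) + 0×(0.6Δo) = -2.0Δo; with Δo = 30260 cm⁻¹ that is -60520 cm⁻¹.
Relative to high-spin t2g^3 e_g^2 (0 paired), the low-spin configuration has 2 additional pairs, contributing +2 × 25770 = +51540 cm⁻¹.
Overall CFSE = -60520 + 51540 = -8980 cm⁻¹.

-8980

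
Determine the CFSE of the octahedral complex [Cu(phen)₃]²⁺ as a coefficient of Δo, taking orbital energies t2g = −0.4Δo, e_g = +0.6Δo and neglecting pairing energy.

phen is neutral, so the +2 overall charge sits on Cu: oxidation state +2.
Cu sits in group 11; removing 2 electrons leaves Cu²⁺ with 11 − 2 = 9 d electrons.
Configuration: t2g^6 e_g^3.
CFSE = 6(-0.4Δo) + 3(0.6Δo) = -2.4Δo + 1.8Δo = -0.6Δo.

-0.6 Δo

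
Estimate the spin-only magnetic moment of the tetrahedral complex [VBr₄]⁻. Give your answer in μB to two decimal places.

Each Br⁻ contributes -1; 4 × (-1) = -4. With overall charge -1, V is in the +3 oxidation state.
Group 5 minus oxidation state +3 gives a d² configuration for V³⁺.
Tetrahedral fields are weak (Δₜ ≈ 4/9 Δₒ), so electrons fill high-spin.
Configuration: e² t₂⁰ → 2 unpaired electrons.
μ(spin-only) = √[2(2+2)] = √8 ≈ 2.83 μB.

2.83 μB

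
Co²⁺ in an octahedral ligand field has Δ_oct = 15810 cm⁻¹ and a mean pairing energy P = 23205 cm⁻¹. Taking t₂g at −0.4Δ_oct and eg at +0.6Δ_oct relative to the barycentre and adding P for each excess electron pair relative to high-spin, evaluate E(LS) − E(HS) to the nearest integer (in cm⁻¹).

Co sits in group 9; removing 2 electrons leaves Co²⁺ with 9 − 2 = 7 d electrons.
High-spin: t₂g⁵ eg², CFSE = -0.8Δ_oct = -12648 cm⁻¹.
Low-spin: t₂g⁶ eg¹, orbital CFSE = -1.8Δ_oct = -28458 cm⁻¹; plus 1 excess pair × P = +23205 cm⁻¹; total -5253 cm⁻¹.
E(LS) − E(HS) = -5253 − (-12648) = 7395 cm⁻¹.

7395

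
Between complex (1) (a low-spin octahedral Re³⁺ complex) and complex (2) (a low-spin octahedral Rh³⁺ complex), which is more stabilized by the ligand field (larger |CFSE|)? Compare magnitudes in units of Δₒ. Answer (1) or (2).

(2)

(1): Group 7 minus oxidation state +3 gives a d⁴ configuration for Re³⁺; t₂g⁴ eg⁰, CFSE = -1.6Δₒ.
(2): Group 9 minus oxidation state +3 gives a d⁶ configuration for Rh³⁺; t₂g⁶ eg⁰, CFSE = -2.4Δₒ.
So (2) has the larger |CFSE|.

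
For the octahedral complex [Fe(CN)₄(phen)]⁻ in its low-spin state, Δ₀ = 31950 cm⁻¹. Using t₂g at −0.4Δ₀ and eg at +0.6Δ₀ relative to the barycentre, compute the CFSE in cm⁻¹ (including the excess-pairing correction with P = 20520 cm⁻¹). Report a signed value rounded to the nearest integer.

Ligand charges: 4×(-1) from CN⁻ and 1×(+0) from phen sum to -4; with overall charge -1, Fe is +3.
Fe is in group 8, so Fe³⁺ is d⁵ (8 − 3 = 5).
Configuration: t₂g⁵ eg⁰.
Orbital CFSE = 5(-0.4) + 0(0.6) = -2.0Δ₀ = -2.0 × 31950 = -63900 cm⁻¹.
Pairing penalty: 2 pairs vs 0 in the high-spin reference → 2 extra × P = 41040 cm⁻¹.
Overall CFSE = -63900 + 41040 = -22860 cm⁻¹.

-22860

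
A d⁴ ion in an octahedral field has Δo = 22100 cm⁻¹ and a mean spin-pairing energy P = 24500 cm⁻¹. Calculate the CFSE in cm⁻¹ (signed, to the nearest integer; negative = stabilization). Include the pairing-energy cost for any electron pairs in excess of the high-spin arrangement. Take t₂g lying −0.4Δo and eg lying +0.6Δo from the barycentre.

Since Δo = 22100 cm⁻¹ < P = 24500 cm⁻¹, the complex adopts the high-spin configuration.
That gives t₂g³ eg¹.
Orbital CFSE = -0.6Δo = -0.6 × 22100 = -13260 cm⁻¹.
High-spin has no excess pairs, so no pairing correction applies.

-13260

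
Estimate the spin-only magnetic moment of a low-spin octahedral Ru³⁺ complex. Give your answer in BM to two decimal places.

Group 8 minus oxidation state +3 gives a d⁵ configuration for Ru³⁺.
Configuration: t2g^5 e_g^0 → 1 unpaired electron.
μ(spin-only) = √[1(1+2)] = √3 ≈ 1.73 BM.

1.73 BM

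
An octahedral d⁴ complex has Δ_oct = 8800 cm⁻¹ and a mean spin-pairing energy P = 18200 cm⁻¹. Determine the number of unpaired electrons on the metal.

With Δ_oct < P the complex is high-spin.
That gives t₂g³ eg¹.
Unpaired electrons: 4.

4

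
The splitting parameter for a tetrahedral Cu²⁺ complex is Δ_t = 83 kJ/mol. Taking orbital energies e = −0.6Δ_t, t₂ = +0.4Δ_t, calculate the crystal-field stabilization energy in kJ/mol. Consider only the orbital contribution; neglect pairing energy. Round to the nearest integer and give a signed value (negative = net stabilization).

-33

Cu²⁺: group 11, so d-count = 11 − 2 = 9.
Tetrahedral splitting is small, so the complex is high-spin.
Electron filling gives e⁴ t₂⁵.
The orbital stabilization is -0.4Δ_t = -0.4 × 83 = -33 kJ/mol.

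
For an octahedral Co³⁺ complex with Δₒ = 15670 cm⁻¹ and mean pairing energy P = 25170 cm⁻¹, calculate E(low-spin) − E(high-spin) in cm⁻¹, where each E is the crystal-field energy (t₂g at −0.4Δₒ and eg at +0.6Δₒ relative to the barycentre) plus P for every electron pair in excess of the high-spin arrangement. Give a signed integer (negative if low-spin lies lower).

19000

Co is in group 9, so Co³⁺ is d⁶ (9 − 3 = 6).
High-spin d⁶ fills as t₂g⁴ eg² with CFSE 4(−0.4) + 2(+0.6) = -0.4Δₒ = -6268 cm⁻¹.
Low-spin t₂g⁶ eg⁰ gives -2.4Δₒ = -37608 cm⁻¹, but forming 2 extra pairs costs 2P = 50340 cm⁻¹, so E(LS) = -37608 + 50340 = 12732 cm⁻¹.
The difference is 12732 − (-6268) = 19000 cm⁻¹, so high-spin lies lower.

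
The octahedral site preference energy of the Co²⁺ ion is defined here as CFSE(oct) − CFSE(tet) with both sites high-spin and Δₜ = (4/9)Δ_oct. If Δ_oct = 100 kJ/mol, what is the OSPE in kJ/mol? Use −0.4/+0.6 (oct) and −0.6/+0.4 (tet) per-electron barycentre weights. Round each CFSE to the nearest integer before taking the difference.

Co sits in group 9; removing 2 electrons leaves Co²⁺ with 9 − 2 = 7 d electrons.
Octahedral (high-spin): t2g^5 e_g^2, CFSE = 5(−0.4) + 2(+0.6) = -0.8Δ_oct = -0.8 × 100 = -80 kJ/mol.
Tetrahedral e^4 t2^3 gives -1.2Δₜ = -1.2 × (4/9) × 100 = -53 kJ/mol.
Subtracting, OSPE = -80 − (-53) = -27 kJ/mol.

-27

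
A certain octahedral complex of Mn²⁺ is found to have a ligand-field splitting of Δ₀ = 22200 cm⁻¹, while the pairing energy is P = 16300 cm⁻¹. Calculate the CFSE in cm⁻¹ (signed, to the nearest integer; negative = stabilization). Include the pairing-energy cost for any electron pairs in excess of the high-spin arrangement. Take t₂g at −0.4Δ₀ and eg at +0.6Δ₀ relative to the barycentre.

Group 7 minus oxidation state +2 gives a d⁵ configuration for Mn²⁺.
Since Δ₀ = 22200 cm⁻¹ > P = 16300 cm⁻¹, the complex adopts the low-spin configuration.
That gives t₂g⁵ eg⁰.
Orbital CFSE = -2.0Δ₀ = -2.0 × 22200 = -44400 cm⁻¹.
Excess pairs vs high-spin: 2 − 0 = 2; pairing cost = +32600 cm⁻¹.
Net CFSE = -44400 + 32600 = -11800 cm⁻¹.

-11800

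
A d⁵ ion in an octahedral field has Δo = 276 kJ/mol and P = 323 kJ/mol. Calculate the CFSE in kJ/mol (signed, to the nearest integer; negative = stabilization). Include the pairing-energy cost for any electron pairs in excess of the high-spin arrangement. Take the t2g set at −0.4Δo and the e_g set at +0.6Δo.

0

Δo < P, so pairing is avoided: the ground state is high-spin.
Configuration: t2g^3 e_g^2.
Orbital CFSE = 0.0Δo = 0.0 × 276 = 0 kJ/mol.
High-spin has no excess pairs, so no pairing correction applies.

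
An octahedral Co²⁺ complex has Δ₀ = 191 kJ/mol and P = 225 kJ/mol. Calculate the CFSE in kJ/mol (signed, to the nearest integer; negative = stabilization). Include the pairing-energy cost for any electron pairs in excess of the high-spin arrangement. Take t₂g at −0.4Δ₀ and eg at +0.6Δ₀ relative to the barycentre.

Co sits in group 9; removing 2 electrons leaves Co²⁺ with 9 − 2 = 7 d electrons.
Δ₀ < P, so pairing is avoided: the ground state is high-spin.
That gives t₂g⁵ eg².
Orbital CFSE = -0.8Δ₀ = -0.8 × 191 = -153 kJ/mol.
High-spin has no excess pairs, so no pairing correction applies.

-153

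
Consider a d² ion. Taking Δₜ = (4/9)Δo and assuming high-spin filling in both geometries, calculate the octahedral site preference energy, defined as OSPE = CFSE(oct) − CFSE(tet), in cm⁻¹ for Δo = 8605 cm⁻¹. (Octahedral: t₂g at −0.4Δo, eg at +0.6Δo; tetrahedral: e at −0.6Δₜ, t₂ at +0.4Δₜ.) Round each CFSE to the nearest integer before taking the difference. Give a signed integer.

In an octahedral site d² (HS) is t₂g² eg⁰, giving CFSE(oct) = -0.8Δo = -6884 cm⁻¹.
Tetrahedral e² t₂⁰ gives -1.2Δₜ = -1.2 × (4/9) × 8605 = -4589 cm⁻¹.
Subtracting, OSPE = -6884 − (-4589) = -2295 cm⁻¹.

-2295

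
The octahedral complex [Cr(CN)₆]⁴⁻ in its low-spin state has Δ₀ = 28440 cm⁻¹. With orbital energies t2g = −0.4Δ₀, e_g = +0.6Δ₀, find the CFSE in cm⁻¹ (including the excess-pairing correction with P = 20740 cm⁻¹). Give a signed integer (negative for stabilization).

-24764

Each CN⁻ contributes -1; 6 × (-1) = -6. With overall charge -4, Cr is in the +2 oxidation state.
Group 6 minus oxidation state +2 gives a d⁴ configuration for Cr²⁺.
The d⁴ electrons fill as t2g^4 e_g^0.
CFSE(orbital) = 4×(-0.4Δ₀) + 0×(0.6Δ₀) = -1.6Δ₀; with Δ₀ = 28440 cm⁻¹ that is -45504 cm⁻¹.
Pairing penalty: 1 pair vs 0 in the high-spin reference → 1 extra × P = 20740 cm⁻¹.
Net CFSE = -45504 + 20740 = -24764 cm⁻¹.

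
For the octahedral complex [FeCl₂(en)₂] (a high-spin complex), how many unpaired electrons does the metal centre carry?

4

Ligand charges: 2×(-1) from Cl⁻ and 2×(+0) from en sum to -2; with overall charge +0, Fe is +2.
Fe is in group 8, so Fe²⁺ is d⁶ (8 − 2 = 6).
Configuration: t₂g⁴ eg², giving 4 unpaired electrons.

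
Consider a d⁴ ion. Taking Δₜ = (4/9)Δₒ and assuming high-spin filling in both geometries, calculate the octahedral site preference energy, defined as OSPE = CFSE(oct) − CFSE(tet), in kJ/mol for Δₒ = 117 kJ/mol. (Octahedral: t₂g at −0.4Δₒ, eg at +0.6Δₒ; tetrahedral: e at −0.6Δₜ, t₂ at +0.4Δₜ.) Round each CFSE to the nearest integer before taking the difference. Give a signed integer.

-49

Octahedral high-spin t2g^3 e_g^1: CFSE = -0.6 × 117 = -70 kJ/mol.
In a tetrahedral site the filling is e^2 t2^2: CFSE(tet) = -0.4Δₜ = -0.4 × (4/9)(117) = -21 kJ/mol.
Subtracting, OSPE = -70 − (-21) = -49 kJ/mol.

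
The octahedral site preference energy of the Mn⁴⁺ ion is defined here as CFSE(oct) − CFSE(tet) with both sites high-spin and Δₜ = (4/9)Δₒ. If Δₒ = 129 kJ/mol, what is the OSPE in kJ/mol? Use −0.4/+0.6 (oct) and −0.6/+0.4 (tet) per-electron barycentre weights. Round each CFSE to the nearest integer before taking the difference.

-109

Group 7 minus oxidation state +4 gives a d³ configuration for Mn⁴⁺.
Octahedral high-spin t2g^3 e_g^0: CFSE = -1.2 × 129 = -155 kJ/mol.
Tetrahedral e^2 t2^1 gives -0.8Δₜ = -0.8 × (4/9) × 129 = -46 kJ/mol.
OSPE = CFSE(oct) − CFSE(tet) = -155 − (-46) = -109 kJ/mol.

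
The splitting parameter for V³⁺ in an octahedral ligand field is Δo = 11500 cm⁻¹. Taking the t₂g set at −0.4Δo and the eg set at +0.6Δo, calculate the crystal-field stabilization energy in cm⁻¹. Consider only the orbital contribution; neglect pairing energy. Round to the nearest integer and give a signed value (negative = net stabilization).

-9200

V sits in group 5; removing 3 electrons leaves V³⁺ with 5 − 3 = 2 d electrons.
Configuration: t₂g² eg⁰.
Orbital CFSE = 2(-0.4) + 0(0.6) = -0.8Δo = -0.8 × 11500 = -9200 cm⁻¹.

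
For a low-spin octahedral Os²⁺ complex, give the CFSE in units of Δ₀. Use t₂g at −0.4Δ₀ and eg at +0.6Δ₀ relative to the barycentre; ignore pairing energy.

Os is in group 8, so Os²⁺ is d⁶ (8 − 2 = 6).
Configuration: t₂g⁶ eg⁰.
CFSE = 6(-0.4Δ₀) + 0(0.6Δ₀) = -2.4Δ₀ + 0.0Δ₀ = -2.4Δ₀.

-2.4 Δ₀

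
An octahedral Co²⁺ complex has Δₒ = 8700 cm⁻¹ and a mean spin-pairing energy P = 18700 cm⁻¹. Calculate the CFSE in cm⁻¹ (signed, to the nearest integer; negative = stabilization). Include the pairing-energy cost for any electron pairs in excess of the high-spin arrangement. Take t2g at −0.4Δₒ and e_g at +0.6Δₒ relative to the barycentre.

-6960

Co sits in group 9; removing 2 electrons leaves Co²⁺ with 9 − 2 = 7 d electrons.
Here Δₒ < P (8700 < 18700), so the high-spin state is favoured.
That gives t2g^5 e_g^2.
Orbital CFSE = -0.8Δₒ = -0.8 × 8700 = -6960 cm⁻¹.
High-spin has no excess pairs, so no pairing correction applies.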